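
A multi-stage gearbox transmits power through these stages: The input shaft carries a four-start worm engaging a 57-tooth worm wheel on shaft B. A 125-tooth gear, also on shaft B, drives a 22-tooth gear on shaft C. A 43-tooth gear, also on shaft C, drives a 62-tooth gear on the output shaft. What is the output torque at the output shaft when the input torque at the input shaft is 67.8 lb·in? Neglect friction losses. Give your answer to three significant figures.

worm 57/4 = 14.25 → τ = 67.8·14.25 = 966.15 lb·in
gear mesh 22/125 = 0.176 → τ = 966.15·0.176 = 170.04 lb·in
gear mesh 62/43 = 1.4419 → τ = 170.04·1.4419 = 245.18 lb·in

245 lb·in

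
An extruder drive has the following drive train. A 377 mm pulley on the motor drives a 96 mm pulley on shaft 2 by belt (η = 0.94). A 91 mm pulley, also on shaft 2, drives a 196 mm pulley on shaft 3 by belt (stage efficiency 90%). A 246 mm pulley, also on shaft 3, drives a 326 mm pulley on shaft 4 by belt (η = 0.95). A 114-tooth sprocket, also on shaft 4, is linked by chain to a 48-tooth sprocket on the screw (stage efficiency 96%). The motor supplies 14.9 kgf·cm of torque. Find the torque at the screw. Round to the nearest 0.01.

3.52 kgf·cm

Belt: ratio = 96/377 = 0.25464; torque at shaft 2 = 14.9 × 0.25464 × 0.94 = 3.5665 kgf·cm.
Belt: ratio = 196/91 = 2.1538; torque at shaft 3 = 3.5665 × 2.1538 × 0.90 = 6.9136 kgf·cm.
Belt: ratio = 326/246 = 1.3252; torque at shaft 4 = 6.9136 × 1.3252 × 0.95 = 8.7038 kgf·cm.
Chain: ratio = 48/114 = 0.42105; torque at the screw = 8.7038 × 0.42105 × 0.96 = 3.5182 kgf·cm.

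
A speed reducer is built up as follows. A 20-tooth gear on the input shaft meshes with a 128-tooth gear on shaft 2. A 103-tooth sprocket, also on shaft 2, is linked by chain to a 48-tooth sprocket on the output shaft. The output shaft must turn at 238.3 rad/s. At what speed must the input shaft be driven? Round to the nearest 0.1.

710.7 rad/s

Overall ratio R = 6.4 × 0.46602 = 2.9825.
Required input speed = output speed × R = 238.3 × 2.9825 = 710.74 rad/s.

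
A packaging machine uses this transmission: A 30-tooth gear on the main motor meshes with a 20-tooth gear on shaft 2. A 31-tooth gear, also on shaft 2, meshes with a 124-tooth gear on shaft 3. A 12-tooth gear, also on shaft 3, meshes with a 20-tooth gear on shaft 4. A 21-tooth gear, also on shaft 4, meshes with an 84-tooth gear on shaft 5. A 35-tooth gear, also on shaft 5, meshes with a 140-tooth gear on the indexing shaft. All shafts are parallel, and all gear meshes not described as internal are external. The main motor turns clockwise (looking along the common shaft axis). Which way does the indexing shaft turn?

counterclockwise

the main motor → shaft 2: external mesh, 1 reversal → CCW.
shaft 2 → shaft 3: external mesh, 1 reversal → CW.
shaft 3 → shaft 4: external mesh, 1 reversal → CCW.
shaft 4 → shaft 5: external mesh, 1 reversal → CW.
shaft 5 → the indexing shaft: external mesh, 1 reversal → CCW.
5 reversals in total — an odd number — so the indexing shaft turns opposite to the main motor.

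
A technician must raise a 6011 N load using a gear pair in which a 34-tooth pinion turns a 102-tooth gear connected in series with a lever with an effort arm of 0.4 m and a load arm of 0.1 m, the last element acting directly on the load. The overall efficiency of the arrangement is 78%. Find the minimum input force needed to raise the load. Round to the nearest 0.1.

642.2 N

Gear pair MA = 102/34 = 3.
Lever MA = effort arm / load arm = 0.4/0.1 = 4.
Combined ideal MA = 3 × 4 = 12.
Actual MA = 12 × 0.78 = 9.36.
Effort = load / actual MA = 6011 / 9.36 = 642.2 N.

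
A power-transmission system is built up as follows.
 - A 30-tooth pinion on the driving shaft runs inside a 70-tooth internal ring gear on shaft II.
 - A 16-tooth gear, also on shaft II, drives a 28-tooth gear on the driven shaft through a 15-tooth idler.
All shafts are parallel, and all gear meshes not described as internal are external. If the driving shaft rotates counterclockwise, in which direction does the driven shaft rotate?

counterclockwise

the driving shaft → shaft II: internal mesh, same direction → CCW.
shaft II → the driven shaft: driver → idler → driven is 2 external meshes, 2 reversals → CCW.
2 reversals in total — an even number — so the driven shaft turns the same way as the driving shaft.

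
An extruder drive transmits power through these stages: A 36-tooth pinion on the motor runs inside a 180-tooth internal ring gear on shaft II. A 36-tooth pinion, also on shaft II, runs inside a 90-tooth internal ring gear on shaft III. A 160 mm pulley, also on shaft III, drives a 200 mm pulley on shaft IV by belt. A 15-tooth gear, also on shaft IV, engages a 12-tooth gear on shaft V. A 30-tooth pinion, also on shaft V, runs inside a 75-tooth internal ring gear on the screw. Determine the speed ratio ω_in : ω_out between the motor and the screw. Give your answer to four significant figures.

31.25

Each stage contributes driven/driver: internal gear 180/36 = 5, internal gear 90/36 = 2.5, belt 200/160 = 1.25, gear mesh 12/15 = 0.8, internal gear 75/30 = 2.5.
Overall: 5 × 2.5 × 1.25 × 0.8 × 2.5 = 31.25.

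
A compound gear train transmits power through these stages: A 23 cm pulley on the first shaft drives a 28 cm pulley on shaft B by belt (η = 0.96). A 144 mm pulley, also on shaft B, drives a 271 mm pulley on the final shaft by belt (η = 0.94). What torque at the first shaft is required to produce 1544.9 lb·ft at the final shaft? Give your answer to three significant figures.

Overall ratio R = 1.2174 × 1.8819 = 2.2911; overall efficiency η = 0.96 × 0.94 = 0.9024.
Input torque = output torque / (R × η) = 1544.9 / (2.2911 × 0.9024) = 747.25 lb·ft.

747 lb·ft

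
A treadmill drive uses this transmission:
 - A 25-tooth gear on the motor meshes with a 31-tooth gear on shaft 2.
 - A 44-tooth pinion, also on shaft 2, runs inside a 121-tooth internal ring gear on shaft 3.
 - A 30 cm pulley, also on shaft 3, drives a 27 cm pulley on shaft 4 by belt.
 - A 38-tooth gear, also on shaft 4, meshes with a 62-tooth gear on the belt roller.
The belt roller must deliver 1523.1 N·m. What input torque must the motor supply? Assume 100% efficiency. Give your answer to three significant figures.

Overall ratio R = 1.24 × 2.75 × 0.9 × 1.6316 = 5.0073.
Input torque = output torque / R = 1523.1 / 5.0073 = 304.17 N·m.

304 N·m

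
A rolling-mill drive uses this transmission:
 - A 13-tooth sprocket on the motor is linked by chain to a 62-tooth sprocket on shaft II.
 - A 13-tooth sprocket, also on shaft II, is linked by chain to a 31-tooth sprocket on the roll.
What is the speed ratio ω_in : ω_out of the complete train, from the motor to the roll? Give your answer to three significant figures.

11.4

Each stage contributes driven/driver: chain 62/13 = 4.7692, chain 31/13 = 2.3846.
Overall: 4.7692 × 2.3846 = 11.373.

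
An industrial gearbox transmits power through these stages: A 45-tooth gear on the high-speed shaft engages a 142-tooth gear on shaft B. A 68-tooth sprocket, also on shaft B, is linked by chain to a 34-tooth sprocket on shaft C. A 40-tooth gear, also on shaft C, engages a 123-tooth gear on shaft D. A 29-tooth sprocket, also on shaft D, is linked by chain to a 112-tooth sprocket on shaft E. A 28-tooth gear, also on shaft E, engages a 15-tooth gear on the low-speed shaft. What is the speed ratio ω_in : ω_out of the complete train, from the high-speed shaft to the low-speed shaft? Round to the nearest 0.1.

Each stage contributes driven/driver: gear mesh 142/45 = 3.1556, chain 34/68 = 0.5, gear mesh 123/40 = 3.075, chain 112/29 = 3.8621, gear mesh 15/28 = 0.53571.
Overall: 3.1556 × 0.5 × 3.075 × 3.8621 × 0.53571 = 10.038.

10.0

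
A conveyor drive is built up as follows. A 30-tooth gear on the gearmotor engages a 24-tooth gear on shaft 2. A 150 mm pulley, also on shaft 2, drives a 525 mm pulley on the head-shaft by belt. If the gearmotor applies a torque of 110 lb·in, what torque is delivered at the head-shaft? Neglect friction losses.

After the gear mesh (24/30): 110 × 0.8 = 88 lb·in
After the belt (525/150): 88 × 3.5 = 308 lb·in

308 lb·in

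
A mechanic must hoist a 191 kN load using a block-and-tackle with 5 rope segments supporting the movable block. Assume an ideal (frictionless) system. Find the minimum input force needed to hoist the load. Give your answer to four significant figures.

38.20 kN

Block-and-tackle MA = number of supporting rope parts = 5.
Effort = load / MA = 191 / 5 = 38.2 kN.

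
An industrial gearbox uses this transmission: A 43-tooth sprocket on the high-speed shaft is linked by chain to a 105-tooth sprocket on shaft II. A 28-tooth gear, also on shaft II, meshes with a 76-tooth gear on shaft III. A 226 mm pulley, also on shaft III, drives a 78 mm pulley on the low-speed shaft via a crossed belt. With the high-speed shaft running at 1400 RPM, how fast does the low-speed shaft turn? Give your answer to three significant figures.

612 RPM

Chain: ratio = 105/43 = 2.4419, so shaft II turns at 1400 / 2.4419 = 573.33 RPM.
Gear mesh: ratio = 76/28 = 2.7143, so shaft III turns at 573.33 / 2.7143 = 211.23 RPM.
Belt: ratio = 78/226 = 0.34513, so the low-speed shaft turns at 211.23 / 0.34513 = 612.02 RPM.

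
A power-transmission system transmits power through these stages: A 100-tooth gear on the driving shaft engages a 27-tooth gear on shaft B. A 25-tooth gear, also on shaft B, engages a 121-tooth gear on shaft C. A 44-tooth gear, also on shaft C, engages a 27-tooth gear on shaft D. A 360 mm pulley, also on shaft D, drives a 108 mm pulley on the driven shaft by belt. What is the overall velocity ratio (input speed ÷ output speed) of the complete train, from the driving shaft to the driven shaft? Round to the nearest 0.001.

Each stage contributes driven/driver: gear mesh 27/100 = 0.27, gear mesh 121/25 = 4.84, gear mesh 27/44 = 0.61364, belt 108/360 = 0.3.
Overall: 0.27 × 4.84 × 0.61364 × 0.3 = 0.24057.

0.241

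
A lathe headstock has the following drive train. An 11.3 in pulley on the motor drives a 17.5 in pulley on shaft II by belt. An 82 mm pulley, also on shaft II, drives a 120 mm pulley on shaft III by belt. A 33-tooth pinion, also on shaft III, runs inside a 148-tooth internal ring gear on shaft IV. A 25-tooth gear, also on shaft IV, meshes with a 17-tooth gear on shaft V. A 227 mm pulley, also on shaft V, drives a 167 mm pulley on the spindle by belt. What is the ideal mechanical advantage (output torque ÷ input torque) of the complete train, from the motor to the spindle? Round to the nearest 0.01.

Each stage contributes driven/driver: belt 17.5/11.3 = 1.5487, belt 120/82 = 1.4634, internal gear 148/33 = 4.4848, gear mesh 17/25 = 0.68, belt 167/227 = 0.73568.
Overall: 1.5487 × 1.4634 × 4.4848 × 0.68 × 0.73568 = 5.0848.

5.08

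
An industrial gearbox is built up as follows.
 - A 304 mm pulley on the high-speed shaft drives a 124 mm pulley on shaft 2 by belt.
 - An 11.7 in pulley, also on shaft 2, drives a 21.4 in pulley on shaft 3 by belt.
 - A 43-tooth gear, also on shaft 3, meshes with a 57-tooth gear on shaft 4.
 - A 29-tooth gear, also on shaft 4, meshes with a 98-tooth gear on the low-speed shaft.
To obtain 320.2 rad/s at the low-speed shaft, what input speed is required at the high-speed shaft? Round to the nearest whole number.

Overall ratio R = 0.40789 × 1.8291 × 1.3256 × 3.3793 = 3.342.
Required input speed = output speed × R = 320.2 × 3.342 = 1070.1 rad/s.

1070 rad/s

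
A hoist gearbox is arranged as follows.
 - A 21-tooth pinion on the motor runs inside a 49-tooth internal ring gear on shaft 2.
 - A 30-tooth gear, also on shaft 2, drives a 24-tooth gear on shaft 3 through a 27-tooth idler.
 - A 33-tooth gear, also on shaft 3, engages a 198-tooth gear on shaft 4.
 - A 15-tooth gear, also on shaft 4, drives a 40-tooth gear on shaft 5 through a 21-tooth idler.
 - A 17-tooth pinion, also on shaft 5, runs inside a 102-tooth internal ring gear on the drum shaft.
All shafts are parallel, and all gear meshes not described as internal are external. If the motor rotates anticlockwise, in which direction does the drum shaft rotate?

clockwise

the motor → shaft 2: internal mesh, same direction → CCW.
shaft 2 → shaft 3: driver → idler → driven is 2 external meshes, 2 reversals → CCW.
shaft 3 → shaft 4: external mesh, 1 reversal → CW.
shaft 4 → shaft 5: driver → idler → driven is 2 external meshes, 2 reversals → CW.
shaft 5 → the drum shaft: internal mesh, same direction → CW.
5 reversals in total — an odd number — so the drum shaft turns opposite to the motor.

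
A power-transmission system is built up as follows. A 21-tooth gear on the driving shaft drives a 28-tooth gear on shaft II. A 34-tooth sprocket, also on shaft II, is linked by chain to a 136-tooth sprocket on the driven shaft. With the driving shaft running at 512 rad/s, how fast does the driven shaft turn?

96 rad/s

Gear mesh: ratio = 28/21 = 1.3333, so shaft II turns at 512 / 1.3333 = 384 rad/s.
Chain: ratio = 136/34 = 4, so the driven shaft turns at 384 / 4 = 96 rad/s.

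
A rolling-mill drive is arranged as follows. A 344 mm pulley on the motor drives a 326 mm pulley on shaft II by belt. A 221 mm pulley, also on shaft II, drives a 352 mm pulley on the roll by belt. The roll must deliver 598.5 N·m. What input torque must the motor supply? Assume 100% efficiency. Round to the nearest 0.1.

Overall ratio R = 0.94767 × 1.5928 = 1.5094.
Input torque = output torque / R = 598.5 / 1.5094 = 396.51 N·m.

396.5 N·m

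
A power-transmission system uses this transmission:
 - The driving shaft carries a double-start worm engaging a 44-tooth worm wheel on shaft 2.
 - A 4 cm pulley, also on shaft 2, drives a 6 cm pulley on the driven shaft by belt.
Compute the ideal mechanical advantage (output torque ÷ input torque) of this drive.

33

Each stage contributes driven/driver: worm 44/2 = 22, belt 6/4 = 1.5.
Overall: 22 × 1.5 = 33.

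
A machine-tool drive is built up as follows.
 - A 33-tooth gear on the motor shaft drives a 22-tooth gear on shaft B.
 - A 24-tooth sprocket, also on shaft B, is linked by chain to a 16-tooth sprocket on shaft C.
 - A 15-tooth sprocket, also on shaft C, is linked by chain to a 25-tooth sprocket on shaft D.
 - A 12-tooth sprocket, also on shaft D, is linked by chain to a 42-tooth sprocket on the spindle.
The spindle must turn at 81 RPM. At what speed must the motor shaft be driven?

Overall ratio R = 0.66667 × 0.66667 × 1.6667 × 3.5 = 2.5926.
Required input speed = output speed × R = 81 × 2.5926 = 210 RPM.

210 RPM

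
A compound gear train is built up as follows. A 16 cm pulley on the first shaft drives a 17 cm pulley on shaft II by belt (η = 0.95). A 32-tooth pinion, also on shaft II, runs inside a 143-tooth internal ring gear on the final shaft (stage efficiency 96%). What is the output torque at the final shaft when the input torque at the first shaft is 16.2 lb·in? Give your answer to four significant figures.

70.15 lb·in

After the belt (17/16): 16.2 × 1.0625 × 0.95 = 16.352 lb·in
After the internal gear (143/32): 16.352 × 4.4688 × 0.96 = 70.15 lb·in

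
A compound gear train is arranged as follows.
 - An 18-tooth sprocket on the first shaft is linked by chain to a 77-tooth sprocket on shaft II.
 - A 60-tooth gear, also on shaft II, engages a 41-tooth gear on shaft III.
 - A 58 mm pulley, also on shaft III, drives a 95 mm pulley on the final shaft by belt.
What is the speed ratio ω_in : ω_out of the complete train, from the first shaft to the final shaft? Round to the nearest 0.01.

4.79

Each stage contributes driven/driver: chain 77/18 = 4.2778, gear mesh 41/60 = 0.68333, belt 95/58 = 1.6379.
Overall: 4.2778 × 0.68333 × 1.6379 = 4.7879.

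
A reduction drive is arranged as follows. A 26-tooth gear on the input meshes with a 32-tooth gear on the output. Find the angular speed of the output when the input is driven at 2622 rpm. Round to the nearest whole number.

gear mesh 32/26 = 1.2308 → 2622/1.2308 = 2130.4 rpm

2130 rpm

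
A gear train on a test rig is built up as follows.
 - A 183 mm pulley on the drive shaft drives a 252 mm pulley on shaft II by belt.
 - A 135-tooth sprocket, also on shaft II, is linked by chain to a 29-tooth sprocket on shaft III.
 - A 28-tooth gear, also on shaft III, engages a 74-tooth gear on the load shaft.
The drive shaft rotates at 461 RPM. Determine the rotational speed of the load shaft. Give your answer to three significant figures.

590 RPM

the drive shaft → shaft II (belt, 252/183): 461 ÷ 1.377 = 334.77 RPM
shaft II → shaft III (chain, 29/135): 334.77 ÷ 0.21481 = 1558.4 RPM
shaft III → the load shaft (gear mesh, 74/28): 1558.4 ÷ 2.6429 = 589.68 RPM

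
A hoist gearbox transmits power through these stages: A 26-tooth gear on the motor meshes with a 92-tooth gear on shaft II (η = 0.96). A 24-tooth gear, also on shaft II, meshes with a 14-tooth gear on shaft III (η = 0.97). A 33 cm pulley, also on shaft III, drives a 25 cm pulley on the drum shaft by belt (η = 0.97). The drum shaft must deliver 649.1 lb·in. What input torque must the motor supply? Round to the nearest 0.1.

459.6 lb·in

Overall ratio R = 3.5385 × 0.58333 × 0.75758 = 1.5637; overall efficiency η = 0.96 × 0.97 × 0.97 = 0.9033.
Input torque = output torque / (R × η) = 649.1 / (1.5637 × 0.9033) = 459.56 lb·in.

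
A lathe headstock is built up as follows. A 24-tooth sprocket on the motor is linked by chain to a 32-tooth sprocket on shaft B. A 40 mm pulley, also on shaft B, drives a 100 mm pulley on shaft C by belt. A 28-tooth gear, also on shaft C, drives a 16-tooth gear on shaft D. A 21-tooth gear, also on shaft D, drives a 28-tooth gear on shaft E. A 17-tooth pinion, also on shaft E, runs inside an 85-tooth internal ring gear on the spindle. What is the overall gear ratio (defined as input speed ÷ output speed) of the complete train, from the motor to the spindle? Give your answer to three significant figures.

12.7

Each stage contributes driven/driver: chain 32/24 = 1.3333, belt 100/40 = 2.5, gear mesh 16/28 = 0.57143, gear mesh 28/21 = 1.3333, internal gear 85/17 = 5.
Overall: 1.3333 × 2.5 × 0.57143 × 1.3333 × 5 = 12.698.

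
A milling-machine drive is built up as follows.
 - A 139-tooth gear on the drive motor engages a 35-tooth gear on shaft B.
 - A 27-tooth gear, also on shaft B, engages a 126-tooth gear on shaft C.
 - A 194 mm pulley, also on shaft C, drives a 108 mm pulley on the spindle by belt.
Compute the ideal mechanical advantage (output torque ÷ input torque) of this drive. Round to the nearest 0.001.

Each stage contributes driven/driver: gear mesh 35/139 = 0.2518, gear mesh 126/27 = 4.6667, belt 108/194 = 0.5567.
Overall: 0.2518 × 4.6667 × 0.5567 = 0.65416.

0.654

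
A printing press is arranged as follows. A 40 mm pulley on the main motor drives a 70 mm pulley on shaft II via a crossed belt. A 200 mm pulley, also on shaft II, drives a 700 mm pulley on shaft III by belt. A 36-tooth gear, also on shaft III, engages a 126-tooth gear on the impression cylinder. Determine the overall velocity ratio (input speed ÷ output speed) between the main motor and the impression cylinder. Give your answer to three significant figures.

Each stage contributes driven/driver: belt 70/40 = 1.75, belt 700/200 = 3.5, gear mesh 126/36 = 3.5.
Overall: 1.75 × 3.5 × 3.5 = 21.438.

21.4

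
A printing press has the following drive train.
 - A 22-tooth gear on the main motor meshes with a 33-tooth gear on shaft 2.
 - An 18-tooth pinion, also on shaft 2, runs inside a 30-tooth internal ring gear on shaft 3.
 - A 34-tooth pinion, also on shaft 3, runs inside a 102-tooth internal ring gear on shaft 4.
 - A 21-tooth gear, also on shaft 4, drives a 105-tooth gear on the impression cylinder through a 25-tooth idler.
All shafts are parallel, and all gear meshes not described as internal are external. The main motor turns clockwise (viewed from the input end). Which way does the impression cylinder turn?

counterclockwise

the main motor → shaft 2: external mesh, 1 reversal → CCW.
shaft 2 → shaft 3: internal mesh, same direction → CCW.
shaft 3 → shaft 4: internal mesh, same direction → CCW.
shaft 4 → the impression cylinder: driver → idler → driven is 2 external meshes, 2 reversals → CCW.
3 reversals in total — an odd number — so the impression cylinder turns opposite to the main motor.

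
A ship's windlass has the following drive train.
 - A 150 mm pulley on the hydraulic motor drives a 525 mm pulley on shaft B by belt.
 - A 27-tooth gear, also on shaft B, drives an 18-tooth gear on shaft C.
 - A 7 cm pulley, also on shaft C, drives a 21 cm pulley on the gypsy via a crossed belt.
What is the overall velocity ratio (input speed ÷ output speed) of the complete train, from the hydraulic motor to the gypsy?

Each stage contributes driven/driver: belt 525/150 = 3.5, gear mesh 18/27 = 0.66667, belt 21/7 = 3.
Overall: 3.5 × 0.66667 × 3 = 7.

7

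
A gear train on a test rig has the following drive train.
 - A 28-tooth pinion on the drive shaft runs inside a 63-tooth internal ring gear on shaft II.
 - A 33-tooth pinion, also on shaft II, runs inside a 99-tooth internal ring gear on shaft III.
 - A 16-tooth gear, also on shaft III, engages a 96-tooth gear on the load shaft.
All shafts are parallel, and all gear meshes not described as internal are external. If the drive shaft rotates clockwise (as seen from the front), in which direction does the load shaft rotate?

the drive shaft → shaft II: internal mesh, same direction → CW.
shaft II → shaft III: internal mesh, same direction → CW.
shaft III → the load shaft: external mesh, 1 reversal → CCW.
1 reversal in total — an odd number — so the load shaft turns opposite to the drive shaft.

counterclockwise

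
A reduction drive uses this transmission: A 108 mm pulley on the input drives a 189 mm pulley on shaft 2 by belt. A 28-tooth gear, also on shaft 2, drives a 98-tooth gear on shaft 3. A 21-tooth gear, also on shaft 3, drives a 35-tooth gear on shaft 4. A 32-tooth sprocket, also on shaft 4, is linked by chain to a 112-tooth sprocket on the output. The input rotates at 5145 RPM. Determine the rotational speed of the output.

144 RPM

the input → shaft 2 (belt, 189/108): 5145 ÷ 1.75 = 2940 RPM
shaft 2 → shaft 3 (gear mesh, 98/28): 2940 ÷ 3.5 = 840 RPM
shaft 3 → shaft 4 (gear mesh, 35/21): 840 ÷ 1.6667 = 504 RPM
shaft 4 → the output (chain, 112/32): 504 ÷ 3.5 = 144 RPM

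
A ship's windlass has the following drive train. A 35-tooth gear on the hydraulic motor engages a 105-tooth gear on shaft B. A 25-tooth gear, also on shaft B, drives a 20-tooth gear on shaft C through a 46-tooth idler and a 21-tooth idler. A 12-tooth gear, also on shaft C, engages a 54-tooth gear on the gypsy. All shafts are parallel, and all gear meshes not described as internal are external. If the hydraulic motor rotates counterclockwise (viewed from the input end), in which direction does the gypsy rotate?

clockwise

the hydraulic motor → shaft B: external mesh, 1 reversal → CW.
shaft B → shaft C: driver → idler → idler → driven is 3 external meshes, 3 reversals → CCW.
shaft C → the gypsy: external mesh, 1 reversal → CW.
5 reversals in total — an odd number — so the gypsy turns opposite to the hydraulic motor.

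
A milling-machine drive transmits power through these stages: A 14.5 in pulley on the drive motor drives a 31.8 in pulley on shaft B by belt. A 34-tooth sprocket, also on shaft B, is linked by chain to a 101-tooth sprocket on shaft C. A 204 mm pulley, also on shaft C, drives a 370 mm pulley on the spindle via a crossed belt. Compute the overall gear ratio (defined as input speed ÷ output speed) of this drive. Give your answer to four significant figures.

Each stage contributes driven/driver: belt 31.8/14.5 = 2.1931, chain 101/34 = 2.9706, belt 370/204 = 1.8137.
Overall: 2.1931 × 2.9706 × 1.8137 = 11.816.

11.82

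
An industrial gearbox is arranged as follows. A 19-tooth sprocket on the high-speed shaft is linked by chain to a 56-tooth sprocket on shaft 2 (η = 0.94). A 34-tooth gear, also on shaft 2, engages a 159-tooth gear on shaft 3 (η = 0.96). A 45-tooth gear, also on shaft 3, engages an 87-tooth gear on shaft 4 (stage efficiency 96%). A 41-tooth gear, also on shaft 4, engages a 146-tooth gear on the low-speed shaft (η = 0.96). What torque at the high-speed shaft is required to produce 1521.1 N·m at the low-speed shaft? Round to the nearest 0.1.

Overall ratio R = 2.9474 × 4.6765 × 1.9333 × 3.561 = 94.892; overall efficiency η = 0.94 × 0.96 × 0.96 × 0.96 = 0.8317.
Input torque = output torque / (R × η) = 1521.1 / (94.892 × 0.8317) = 19.275 N·m.

19.3 N·m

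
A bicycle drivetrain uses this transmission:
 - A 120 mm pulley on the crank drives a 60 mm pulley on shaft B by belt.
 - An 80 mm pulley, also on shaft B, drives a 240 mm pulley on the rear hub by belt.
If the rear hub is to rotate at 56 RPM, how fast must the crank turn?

84 RPM

Overall ratio R = 0.5 × 3 = 1.5.
Required input speed = output speed × R = 56 × 1.5 = 84 RPM.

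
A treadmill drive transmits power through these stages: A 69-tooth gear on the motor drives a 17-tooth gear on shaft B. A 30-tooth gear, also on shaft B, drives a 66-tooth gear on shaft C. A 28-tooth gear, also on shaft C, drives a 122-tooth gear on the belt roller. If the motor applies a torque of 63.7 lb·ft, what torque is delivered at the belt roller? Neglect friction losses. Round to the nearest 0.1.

After the gear mesh (17/69): 63.7 × 0.24638 = 15.694 lb·ft
After the gear mesh (66/30): 15.694 × 2.2 = 34.527 lb·ft
After the gear mesh (122/28): 34.527 × 4.3571 = 150.44 lb·ft

150.4 lb·ft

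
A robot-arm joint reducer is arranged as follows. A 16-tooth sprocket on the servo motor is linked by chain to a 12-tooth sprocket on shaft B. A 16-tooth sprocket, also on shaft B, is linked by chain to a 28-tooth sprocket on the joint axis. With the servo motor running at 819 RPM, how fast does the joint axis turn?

Chain: ratio = 12/16 = 0.75, so shaft B turns at 819 / 0.75 = 1092 RPM.
Chain: ratio = 28/16 = 1.75, so the joint axis turns at 1092 / 1.75 = 624 RPM.

624 RPM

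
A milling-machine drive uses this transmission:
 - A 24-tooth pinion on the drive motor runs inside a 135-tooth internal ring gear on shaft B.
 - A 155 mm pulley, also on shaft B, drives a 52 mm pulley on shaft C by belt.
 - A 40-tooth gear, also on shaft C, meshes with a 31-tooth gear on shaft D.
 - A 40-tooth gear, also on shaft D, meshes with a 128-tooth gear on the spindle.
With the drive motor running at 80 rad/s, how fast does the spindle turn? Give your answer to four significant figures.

the drive motor → shaft B (internal gear, 135/24): 80 ÷ 5.625 = 14.222 rad/s
shaft B → shaft C (belt, 52/155): 14.222 ÷ 0.33548 = 42.393 rad/s
shaft C → shaft D (gear mesh, 31/40): 42.393 ÷ 0.775 = 54.701 rad/s
shaft D → the spindle (gear mesh, 128/40): 54.701 ÷ 3.2 = 17.094 rad/s

17.09 rad/s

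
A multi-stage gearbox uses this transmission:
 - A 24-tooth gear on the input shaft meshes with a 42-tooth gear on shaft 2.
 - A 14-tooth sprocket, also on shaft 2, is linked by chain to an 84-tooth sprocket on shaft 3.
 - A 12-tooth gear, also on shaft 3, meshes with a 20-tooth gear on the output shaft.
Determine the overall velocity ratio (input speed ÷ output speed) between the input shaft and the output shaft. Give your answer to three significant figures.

17.5

Each stage contributes driven/driver: gear mesh 42/24 = 1.75, chain 84/14 = 6, gear mesh 20/12 = 1.6667.
Overall: 1.75 × 6 × 1.6667 = 17.5.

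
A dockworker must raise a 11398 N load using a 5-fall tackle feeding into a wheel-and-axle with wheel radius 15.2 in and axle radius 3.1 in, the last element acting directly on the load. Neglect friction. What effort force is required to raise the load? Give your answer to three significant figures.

465 N

Block-and-tackle MA = number of supporting rope parts = 5.
Wheel-and-axle MA = R/r = 15.2/3.1 = 4.9032.
Combined ideal MA = 5 × 4.9032 = 24.516.
Effort = load / MA = 11398 / 24.516 = 464.92 N.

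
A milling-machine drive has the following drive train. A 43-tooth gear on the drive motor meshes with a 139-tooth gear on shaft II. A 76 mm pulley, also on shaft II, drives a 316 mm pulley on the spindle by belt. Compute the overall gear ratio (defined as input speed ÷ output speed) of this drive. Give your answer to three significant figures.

Each stage contributes driven/driver: gear mesh 139/43 = 3.2326, belt 316/76 = 4.1579.
Overall: 3.2326 × 4.1579 = 13.441.

13.4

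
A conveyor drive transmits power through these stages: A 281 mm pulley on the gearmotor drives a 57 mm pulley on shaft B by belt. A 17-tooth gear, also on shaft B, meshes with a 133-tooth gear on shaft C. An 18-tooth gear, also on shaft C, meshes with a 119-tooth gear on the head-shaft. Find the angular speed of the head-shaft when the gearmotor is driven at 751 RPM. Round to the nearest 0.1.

71.6 RPM

belt 57/281 = 0.20285 → 751/0.20285 = 3702.3 RPM
gear mesh 133/17 = 7.8235 → 3702.3/7.8235 = 473.23 RPM
gear mesh 119/18 = 6.6111 → 473.23/6.6111 = 71.58 RPM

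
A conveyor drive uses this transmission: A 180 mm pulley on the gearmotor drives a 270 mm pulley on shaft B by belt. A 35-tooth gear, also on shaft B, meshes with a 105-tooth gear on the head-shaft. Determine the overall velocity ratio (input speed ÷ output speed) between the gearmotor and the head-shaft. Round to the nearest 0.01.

4.50

Each stage contributes driven/driver: belt 270/180 = 1.5, gear mesh 105/35 = 3.
Overall: 1.5 × 3 = 4.5.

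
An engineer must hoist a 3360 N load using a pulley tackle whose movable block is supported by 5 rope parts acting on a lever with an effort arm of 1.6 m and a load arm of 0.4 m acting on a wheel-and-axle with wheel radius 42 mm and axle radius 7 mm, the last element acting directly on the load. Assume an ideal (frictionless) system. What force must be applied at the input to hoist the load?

28 N

Block-and-tackle MA = number of supporting rope parts = 5.
Lever MA = effort arm / load arm = 1.6/0.4 = 4.
Wheel-and-axle MA = R/r = 42/7 = 6.
Combined ideal MA = 5 × 4 × 6 = 120.
Effort = load / MA = 3360 / 120 = 28 N.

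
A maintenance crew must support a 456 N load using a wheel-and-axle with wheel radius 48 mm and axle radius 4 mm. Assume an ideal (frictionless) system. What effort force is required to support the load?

Wheel-and-axle MA = R/r = 48/4 = 12.
Effort = load / MA = 456 / 12 = 38 N.

38 N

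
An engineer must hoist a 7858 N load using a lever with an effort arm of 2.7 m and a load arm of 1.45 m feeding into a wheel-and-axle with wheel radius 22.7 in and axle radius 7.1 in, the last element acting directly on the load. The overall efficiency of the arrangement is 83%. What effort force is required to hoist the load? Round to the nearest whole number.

Lever MA = effort arm / load arm = 2.7/1.45 = 1.8621.
Wheel-and-axle MA = R/r = 22.7/7.1 = 3.1972.
Combined ideal MA = 1.8621 × 3.1972 = 5.9534.
Actual MA = 5.9534 × 0.83 = 4.9413.
Effort = load / actual MA = 7858 / 4.9413 = 1590.3 N.

1590 N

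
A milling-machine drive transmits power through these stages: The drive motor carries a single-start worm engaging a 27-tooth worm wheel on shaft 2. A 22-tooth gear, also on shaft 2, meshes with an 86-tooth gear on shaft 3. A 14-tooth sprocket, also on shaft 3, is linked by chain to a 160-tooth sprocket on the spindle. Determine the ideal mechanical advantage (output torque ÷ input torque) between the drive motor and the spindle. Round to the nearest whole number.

Each stage contributes driven/driver: worm 27/1 = 27, gear mesh 86/22 = 3.9091, chain 160/14 = 11.429.
Overall: 27 × 3.9091 × 11.429 = 1206.2.

1206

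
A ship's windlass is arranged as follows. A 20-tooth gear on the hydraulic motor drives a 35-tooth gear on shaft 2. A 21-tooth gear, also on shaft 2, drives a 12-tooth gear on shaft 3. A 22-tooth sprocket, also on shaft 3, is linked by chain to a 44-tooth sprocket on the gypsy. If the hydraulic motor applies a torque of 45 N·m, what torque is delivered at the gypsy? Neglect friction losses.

gear mesh 35/20 = 1.75 → τ = 45·1.75 = 78.75 N·m
gear mesh 12/21 = 0.57143 → τ = 78.75·0.57143 = 45 N·m
chain 44/22 = 2 → τ = 45·2 = 90 N·m

90 N·m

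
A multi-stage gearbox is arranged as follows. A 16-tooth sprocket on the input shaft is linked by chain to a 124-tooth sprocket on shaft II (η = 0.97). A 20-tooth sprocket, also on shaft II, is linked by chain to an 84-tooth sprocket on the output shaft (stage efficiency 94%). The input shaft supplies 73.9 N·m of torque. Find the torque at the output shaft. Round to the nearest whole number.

2193 N·m

After the chain (124/16): 73.9 × 7.75 × 0.97 = 555.54 N·m
After the chain (84/20): 555.54 × 4.2 × 0.94 = 2193.3 N·m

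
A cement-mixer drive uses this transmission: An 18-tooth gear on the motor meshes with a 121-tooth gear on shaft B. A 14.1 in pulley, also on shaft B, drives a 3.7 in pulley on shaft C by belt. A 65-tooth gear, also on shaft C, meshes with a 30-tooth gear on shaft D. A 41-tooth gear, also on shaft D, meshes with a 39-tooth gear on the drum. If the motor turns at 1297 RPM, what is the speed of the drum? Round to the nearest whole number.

Gear mesh: ratio = 121/18 = 6.7222, so shaft B turns at 1297 / 6.7222 = 192.94 RPM.
Belt: ratio = 3.7/14.1 = 0.26241, so shaft C turns at 192.94 / 0.26241 = 735.27 RPM.
Gear mesh: ratio = 30/65 = 0.46154, so shaft D turns at 735.27 / 0.46154 = 1593.1 RPM.
Gear mesh: ratio = 39/41 = 0.95122, so the drum turns at 1593.1 / 0.95122 = 1674.8 RPM.

1675 RPM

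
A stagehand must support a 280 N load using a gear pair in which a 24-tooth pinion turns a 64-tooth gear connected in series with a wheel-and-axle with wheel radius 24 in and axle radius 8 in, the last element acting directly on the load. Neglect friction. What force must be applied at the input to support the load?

35 N

Gear pair MA = 64/24 = 2.6667.
Wheel-and-axle MA = R/r = 24/8 = 3.
Combined ideal MA = 2.6667 × 3 = 8.
Effort = load / MA = 280 / 8 = 35 N.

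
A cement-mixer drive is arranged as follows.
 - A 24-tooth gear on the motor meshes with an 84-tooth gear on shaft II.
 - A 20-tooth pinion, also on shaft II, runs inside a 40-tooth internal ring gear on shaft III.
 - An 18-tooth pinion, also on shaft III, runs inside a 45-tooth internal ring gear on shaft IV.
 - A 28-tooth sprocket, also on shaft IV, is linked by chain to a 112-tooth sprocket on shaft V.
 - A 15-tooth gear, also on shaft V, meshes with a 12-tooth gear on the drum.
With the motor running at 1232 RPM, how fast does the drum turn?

Gear mesh: ratio = 84/24 = 3.5, so shaft II turns at 1232 / 3.5 = 352 RPM.
Internal gear: ratio = 40/20 = 2, so shaft III turns at 352 / 2 = 176 RPM.
Internal gear: ratio = 45/18 = 2.5, so shaft IV turns at 176 / 2.5 = 70.4 RPM.
Chain: ratio = 112/28 = 4, so shaft V turns at 70.4 / 4 = 17.6 RPM.
Gear mesh: ratio = 12/15 = 0.8, so the drum turns at 17.6 / 0.8 = 22 RPM.

22 RPM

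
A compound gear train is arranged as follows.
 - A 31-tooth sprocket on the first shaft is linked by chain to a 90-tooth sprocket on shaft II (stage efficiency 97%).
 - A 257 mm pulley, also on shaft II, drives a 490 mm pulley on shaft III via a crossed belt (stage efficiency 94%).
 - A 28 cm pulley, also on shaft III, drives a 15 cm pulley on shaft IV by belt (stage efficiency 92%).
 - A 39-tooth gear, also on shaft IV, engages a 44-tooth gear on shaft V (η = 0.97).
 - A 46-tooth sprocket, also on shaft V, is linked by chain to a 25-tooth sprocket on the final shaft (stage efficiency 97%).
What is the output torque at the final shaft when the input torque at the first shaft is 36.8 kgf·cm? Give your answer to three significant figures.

52.8 kgf·cm

chain 90/31 = 2.9032 → τ = 36.8·2.9032·0.97 = 103.63 kgf·cm
belt 490/257 = 1.9066 → τ = 103.63·1.9066·0.94 = 185.73 kgf·cm
belt 15/28 = 0.53571 → τ = 185.73·0.53571·0.92 = 91.54 kgf·cm
gear mesh 44/39 = 1.1282 → τ = 91.54·1.1282·0.97 = 100.18 kgf·cm
chain 25/46 = 0.54348 → τ = 100.18·0.54348·0.97 = 52.811 kgf·cm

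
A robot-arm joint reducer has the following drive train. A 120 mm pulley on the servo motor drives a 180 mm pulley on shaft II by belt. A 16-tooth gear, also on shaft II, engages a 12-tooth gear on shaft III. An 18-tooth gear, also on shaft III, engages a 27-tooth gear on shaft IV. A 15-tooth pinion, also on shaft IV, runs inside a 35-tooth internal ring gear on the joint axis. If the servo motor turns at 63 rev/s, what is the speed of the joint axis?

16 rev/s

belt 180/120 = 1.5 → 63/1.5 = 42 rev/s
gear mesh 12/16 = 0.75 → 42/0.75 = 56 rev/s
gear mesh 27/18 = 1.5 → 56/1.5 = 37.333 rev/s
internal gear 35/15 = 2.3333 → 37.333/2.3333 = 16 rev/s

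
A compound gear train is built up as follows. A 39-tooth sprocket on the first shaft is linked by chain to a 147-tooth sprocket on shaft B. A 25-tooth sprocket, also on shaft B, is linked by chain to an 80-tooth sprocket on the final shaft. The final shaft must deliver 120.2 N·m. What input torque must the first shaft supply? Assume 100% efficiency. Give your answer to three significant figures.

9.97 N·m

Overall ratio R = 3.7692 × 3.2 = 12.062.
Input torque = output torque / R = 120.2 / 12.062 = 9.9656 N·m.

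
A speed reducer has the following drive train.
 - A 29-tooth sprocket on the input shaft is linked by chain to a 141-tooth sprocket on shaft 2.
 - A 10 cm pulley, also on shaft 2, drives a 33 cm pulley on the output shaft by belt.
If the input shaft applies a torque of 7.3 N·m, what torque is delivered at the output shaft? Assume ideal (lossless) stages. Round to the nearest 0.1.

chain 141/29 = 4.8621 → τ = 7.3·4.8621 = 35.493 N·m
belt 33/10 = 3.3 → τ = 35.493·3.3 = 117.13 N·m

117.1 N·m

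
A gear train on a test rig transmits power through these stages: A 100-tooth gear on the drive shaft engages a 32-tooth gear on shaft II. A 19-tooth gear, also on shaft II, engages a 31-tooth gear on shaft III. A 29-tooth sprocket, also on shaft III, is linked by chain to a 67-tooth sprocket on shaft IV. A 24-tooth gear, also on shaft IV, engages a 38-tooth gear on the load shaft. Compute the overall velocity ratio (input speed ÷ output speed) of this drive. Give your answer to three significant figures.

1.91

Each stage contributes driven/driver: gear mesh 32/100 = 0.32, gear mesh 31/19 = 1.6316, chain 67/29 = 2.3103, gear mesh 38/24 = 1.5833.
Overall: 0.32 × 1.6316 × 2.3103 × 1.5833 = 1.9099.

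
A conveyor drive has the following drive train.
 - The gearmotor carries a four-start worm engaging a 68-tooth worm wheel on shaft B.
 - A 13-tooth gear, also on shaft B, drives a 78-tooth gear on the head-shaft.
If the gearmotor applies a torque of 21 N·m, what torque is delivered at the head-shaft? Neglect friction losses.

2142 N·m

worm 68/4 = 17 → τ = 21·17 = 357 N·m
gear mesh 78/13 = 6 → τ = 357·6 = 2142 N·m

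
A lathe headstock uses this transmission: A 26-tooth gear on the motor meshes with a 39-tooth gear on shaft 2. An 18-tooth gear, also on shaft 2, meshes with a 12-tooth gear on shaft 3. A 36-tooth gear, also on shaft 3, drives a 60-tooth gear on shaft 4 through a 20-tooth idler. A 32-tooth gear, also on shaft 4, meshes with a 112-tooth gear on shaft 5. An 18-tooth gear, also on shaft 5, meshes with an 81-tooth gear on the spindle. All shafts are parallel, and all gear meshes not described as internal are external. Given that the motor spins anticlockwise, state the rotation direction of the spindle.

anticlockwise

the motor → shaft 2: external mesh, 1 reversal → CW.
shaft 2 → shaft 3: external mesh, 1 reversal → CCW.
shaft 3 → shaft 4: driver → idler → driven is 2 external meshes, 2 reversals → CCW.
shaft 4 → shaft 5: external mesh, 1 reversal → CW.
shaft 5 → the spindle: external mesh, 1 reversal → CCW.
6 reversals in total — an even number — so the spindle turns the same way as the motor.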